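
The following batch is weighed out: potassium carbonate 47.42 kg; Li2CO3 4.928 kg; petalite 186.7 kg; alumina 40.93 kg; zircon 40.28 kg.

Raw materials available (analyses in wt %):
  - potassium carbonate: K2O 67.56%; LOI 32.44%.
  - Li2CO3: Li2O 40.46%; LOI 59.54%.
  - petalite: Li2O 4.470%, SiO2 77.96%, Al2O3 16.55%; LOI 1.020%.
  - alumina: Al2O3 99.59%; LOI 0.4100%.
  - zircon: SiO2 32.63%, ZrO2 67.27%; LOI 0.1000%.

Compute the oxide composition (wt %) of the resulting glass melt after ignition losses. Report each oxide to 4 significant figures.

Glass mass = 299.8 kg (batch 320.3 − LOI 20.43).
Composition: Li2O 3.448%, SiO2 52.93%, K2O 10.69%, ZrO2 9.037%, Al2O3 23.90%

All arithmetic carries exact precision at every stage — values along the way are rounded to four significant digits when quoted; every reported number takes exactly one rounding — derived quantities are re-derived using the weight values per 299.8 kg of glass at full float precision (LOI, the yield, the five compositions, totals, glass mass) as quoted within question or answer.
Delivered oxide masses:
  Li2O: 4.928·0.4046 + 186.7·0.04470 = 10.34 kg
  SiO2: 186.7·0.7796 + 40.28·0.3263 = 158.7 kg
  K2O: 47.42·0.6756 = 32.04 kg
  ZrO2: 40.28·0.6727 = 27.10 kg
  Al2O3: 186.7·0.1655 + 40.93·0.9959 = 71.66 kg
LOI: 47.42·0.3244 + 4.928·0.5954 + 186.7·0.01020 + 40.93·0.004100 + 40.28·0.001000 = 20.43 kg
Net of LOI, the glass mass = 320.3 − 20.43 = 299.8 kg (matching Σ of the oxides)
oxide / glass × 100 gives the wt %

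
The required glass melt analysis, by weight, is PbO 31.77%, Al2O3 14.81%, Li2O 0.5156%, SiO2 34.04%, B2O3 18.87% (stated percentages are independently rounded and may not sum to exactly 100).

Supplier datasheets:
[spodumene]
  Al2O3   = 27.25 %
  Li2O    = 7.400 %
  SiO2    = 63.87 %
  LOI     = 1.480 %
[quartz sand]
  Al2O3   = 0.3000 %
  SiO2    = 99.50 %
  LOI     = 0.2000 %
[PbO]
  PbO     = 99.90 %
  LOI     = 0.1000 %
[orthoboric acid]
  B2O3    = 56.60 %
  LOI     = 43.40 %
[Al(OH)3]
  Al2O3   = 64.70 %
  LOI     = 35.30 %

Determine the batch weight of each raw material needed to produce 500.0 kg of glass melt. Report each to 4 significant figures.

The working math carries full float precision through the solve. In-progress results are printed, with 4-significant-figure rounding, within the worked lines — exactly one rounding lands on every reported figure; all derived quantities (LOI, the totals, yield, net glass mass, five oxide percentages) are re-derived starting from the weights per 500.0 kg of glass at full float precision, as set out in the problem or answer text.
Oxide mass targets, per 500.0 kg glass melt:
  PbO: 31.77% × 500.0 = 158.8 kg
  Al2O3: 14.81% × 500.0 = 74.05 kg
  Li2O: 0.5156% × 500.0 = 2.578 kg
  SiO2: 34.04% × 500.0 = 170.2 kg
  B2O3: 18.87% × 500.0 = 94.35 kg
Sums-versus-targets review from the weights as reported, for the quoted basis mass (every target is met by its sum net of answer rounding effects):
  PbO: 159.0·0.9990 = 158.8 kg (target 158.8 kg)
  Al2O3: 34.84·0.2725 + 148.7·0.003000 + 99.09·0.6470 = 74.05 kg (target 74.05 kg)
  Li2O: 34.84·0.07400 = 2.578 kg (target 2.578 kg)
  SiO2: 34.84·0.6387 + 148.7·0.9950 = 170.2 kg (target 170.2 kg)
  B2O3: 166.7·0.5660 = 94.35 kg (target 94.35 kg)
Glass-mass sanity pass: total charge less LOI = 500.0 kg (the targets, summed, come to 500.0 kg; against the stated basis, 500.0 kg — rounding explains the deltas).
Whole-batch sum: Σ batch = 608.3 kg; LOI removed, Σ of batch·LOI: 108.3 kg; the yield ratio, glass ÷ batch: 82.20%.

Batch per 500.0 kg glass melt:
  spodumene: 34.84 kg
  quartz sand: 148.7 kg
  PbO: 159.0 kg
  orthoboric acid: 166.7 kg
  Al(OH)3: 99.09 kg
Total batch = 608.3 kg; LOI loss = 108.3 kg; yield = 82.20%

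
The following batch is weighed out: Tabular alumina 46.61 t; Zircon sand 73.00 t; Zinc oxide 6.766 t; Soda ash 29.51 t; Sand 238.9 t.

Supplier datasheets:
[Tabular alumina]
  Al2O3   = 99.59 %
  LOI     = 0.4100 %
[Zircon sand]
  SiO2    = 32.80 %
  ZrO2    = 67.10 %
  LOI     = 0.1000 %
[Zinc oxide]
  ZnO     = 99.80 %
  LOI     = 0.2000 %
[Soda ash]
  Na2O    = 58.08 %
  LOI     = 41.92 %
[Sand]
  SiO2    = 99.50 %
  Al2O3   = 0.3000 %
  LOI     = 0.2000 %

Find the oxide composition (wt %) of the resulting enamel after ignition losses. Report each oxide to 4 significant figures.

Glass mass = 381.7 t (batch 394.8 − LOI 13.13).
Composition: SiO2 68.56%, Al2O3 12.35%, ZnO 1.769%, ZrO2 12.83%, Na2O 4.491%

The working math carries exact precision from first step to last — working values are shown rounded off to 4 significant figures as written — each reported result takes a single rounding; derived quantities are recomputed from the batch weights per 381.7 t of glass in full precision (five oxide percentages, the totals, net glass mass, ignition loss, yield) precisely as stated by the problem or answer text.
Oxide-by-oxide delivered mass:
  SiO2: 73.00·0.3280 + 238.9·0.9950 = 261.6 t
  Al2O3: 46.61·0.9959 + 238.9·0.003000 = 47.14 t
  ZnO: 6.766·0.9980 = 6.752 t
  ZrO2: 73.00·0.6710 = 48.98 t
  Na2O: 29.51·0.5808 = 17.14 t
LOI: 46.61·0.004100 + 73.00·0.001000 + 6.766·0.002000 + 29.51·0.4192 + 238.9·0.002000 = 13.13 t
Glass mass = batch − LOI = 394.8 − 13.13 = 381.7 t (consistent with Σ oxide mass)
percent share: oxide ÷ glass, ×100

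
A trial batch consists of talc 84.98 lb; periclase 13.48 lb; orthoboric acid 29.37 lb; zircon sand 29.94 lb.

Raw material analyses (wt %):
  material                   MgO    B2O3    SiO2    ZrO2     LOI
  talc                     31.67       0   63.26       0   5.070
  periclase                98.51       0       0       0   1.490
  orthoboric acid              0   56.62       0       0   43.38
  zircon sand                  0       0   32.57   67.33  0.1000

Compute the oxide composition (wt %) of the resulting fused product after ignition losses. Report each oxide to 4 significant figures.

Glass mass = 140.5 lb (batch 157.8 − LOI 17.28).
Composition: MgO 28.61%, B2O3 11.84%, SiO2 45.21%, ZrO2 14.35%

In-progress results are shown (rounded to four significant figures) as written — full precision is held end to end; exactly one rounding is applied to every reported value; the derived quantities (the totals, the four compositions, yield, glass mass, LOI) are rebuilt in exact precision starting from the weights for 140.5 lb of glass as given in either problem or answer.
Oxide masses out of the charge:
  MgO: 84.98·0.3167 + 13.48·0.9851 = 40.19 lb
  B2O3: 29.37·0.5662 = 16.63 lb
  SiO2: 84.98·0.6326 + 29.94·0.3257 = 63.51 lb
  ZrO2: 29.94·0.6733 = 20.16 lb
LOI: 84.98·0.05070 + 13.48·0.01490 + 29.37·0.4338 + 29.94·0.001000 = 17.28 lb
The glass mass, total less LOI, = 157.8 − 17.28 = 140.5 lb (equal to the oxide-mass sum)
wt % = oxide mass / glass mass × 100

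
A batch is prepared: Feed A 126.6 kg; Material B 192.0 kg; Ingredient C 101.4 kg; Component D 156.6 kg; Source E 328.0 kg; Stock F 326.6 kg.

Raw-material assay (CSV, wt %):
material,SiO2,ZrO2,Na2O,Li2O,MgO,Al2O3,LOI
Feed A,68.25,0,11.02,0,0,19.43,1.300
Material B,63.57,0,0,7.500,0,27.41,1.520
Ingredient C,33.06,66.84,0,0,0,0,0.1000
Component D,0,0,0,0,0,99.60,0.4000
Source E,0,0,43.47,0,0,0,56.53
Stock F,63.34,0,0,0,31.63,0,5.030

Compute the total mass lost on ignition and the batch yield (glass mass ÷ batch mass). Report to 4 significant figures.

The intermediate values are displayed, rounded to 4 significant digits, in the working. Every computation keeps full precision end to end — every reported figure is rounded once only. Derived quantities are recomputed at full float precision (the yield, totals, net glass mass, the six compositions, LOI) from the weighed amounts per 1024 kg of glass exactly as shown in the problem or the answer.
Loss on ignition, line by line:
  Feed A: 126.6 × 0.01300 = 1.646 kg
  Material B: 192.0 × 0.01520 = 2.918 kg
  Ingredient C: 101.4 × 0.001000 = 0.1014 kg
  Component D: 156.6 × 0.004000 = 0.6264 kg
  Source E: 328.0 × 0.5653 = 185.4 kg
  Stock F: 326.6 × 0.05030 = 16.43 kg
Total LOI = 207.1 kg
Glass = batch − LOI = 1231 − 207.1 = 1024 kg

LOI loss = 207.1 kg; glass = 1024 kg; yield = 83.18%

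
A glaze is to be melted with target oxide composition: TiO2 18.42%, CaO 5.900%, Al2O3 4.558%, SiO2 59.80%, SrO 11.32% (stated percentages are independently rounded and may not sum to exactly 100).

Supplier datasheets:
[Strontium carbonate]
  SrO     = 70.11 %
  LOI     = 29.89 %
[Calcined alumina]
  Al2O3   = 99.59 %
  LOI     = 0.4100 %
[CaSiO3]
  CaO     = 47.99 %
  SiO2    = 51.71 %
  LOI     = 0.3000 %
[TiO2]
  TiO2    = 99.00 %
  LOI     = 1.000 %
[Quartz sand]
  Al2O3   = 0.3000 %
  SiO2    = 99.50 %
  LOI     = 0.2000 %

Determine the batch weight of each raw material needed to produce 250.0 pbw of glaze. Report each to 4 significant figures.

Working values are shown (rounded to four significant digits) in the working. Every computation holds full precision from start to finish; each reported number is rounded just once; derived quantities (five oxide percentages, glass mass, LOI, yield, the totals) are rebuilt in full precision from the weighed amounts per 250.0 pbw of glass exactly as shown in question or answer.
Oxide mass targets, per 250.0 pbw glaze:
  TiO2: 18.42% × 250.0 = 46.05 pbw
  CaO: 5.900% × 250.0 = 14.75 pbw
  Al2O3: 4.558% × 250.0 = 11.40 pbw
  SiO2: 59.80% × 250.0 = 149.5 pbw
  SrO: 11.32% × 250.0 = 28.30 pbw
Verifying the oxide balance given the weights on record, at the basis given (delivered sums recover each target once rounding is allowed for):
  TiO2: 46.52·0.9900 = 46.05 pbw (target 46.05 pbw)
  CaO: 30.74·0.4799 = 14.75 pbw (target 14.75 pbw)
  Al2O3: 11.04·0.9959 + 134.3·0.003000 = 11.40 pbw (target 11.40 pbw)
  SiO2: 30.74·0.5171 + 134.3·0.9950 = 149.5 pbw (target 149.5 pbw)
  SrO: 40.37·0.7011 = 28.30 pbw (target 28.30 pbw)
Glass-mass sanity pass: total batch − LOI = 250.0 pbw (the targets, summed, come to 250.0 pbw; with the basis standing at 250.0 pbw — any gap is answer rounding).
Summing the batch: Σ batch = 263.0 pbw; Σ batch·LOI gives LOI loss = 12.94 pbw; glass ÷ batch gives a yield of 95.08%.

Batch per 250.0 pbw glaze:
  Strontium carbonate: 40.37 pbw
  Calcined alumina: 11.04 pbw
  CaSiO3: 30.74 pbw
  TiO2: 46.52 pbw
  Quartz sand: 134.3 pbw
Total batch = 263.0 pbw; LOI loss = 12.94 pbw; yield = 95.08%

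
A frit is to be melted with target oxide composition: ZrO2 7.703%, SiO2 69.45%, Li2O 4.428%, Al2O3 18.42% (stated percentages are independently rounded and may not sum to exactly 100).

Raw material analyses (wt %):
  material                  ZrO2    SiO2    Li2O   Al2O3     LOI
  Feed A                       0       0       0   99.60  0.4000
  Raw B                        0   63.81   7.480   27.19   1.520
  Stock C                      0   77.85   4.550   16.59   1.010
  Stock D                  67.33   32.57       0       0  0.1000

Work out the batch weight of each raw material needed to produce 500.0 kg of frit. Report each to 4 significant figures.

In-progress results are shown rounded to four significant figures at each printed step. All arithmetic holds exact precision throughout. A single rounding finalizes each reported number. Derived quantities are rebuilt in full precision (four oxide percentages, glass mass, LOI, totals, yield) starting from the weights for 500.0 kg of glass as quoted within problem or answer.
Target masses of each oxide per 500.0 kg frit:
  ZrO2: 7.703% × 500.0 = 38.52 kg
  SiO2: 69.45% × 500.0 = 347.2 kg
  Li2O: 4.428% × 500.0 = 22.14 kg
  Al2O3: 18.42% × 500.0 = 92.10 kg
Checking each oxide sum per the reported batch figures, for the quoted basis mass (delivered sums recover each target inside rounding margins):
  ZrO2: 57.20·0.6733 = 38.51 kg (target 38.52 kg)
  SiO2: 78.22·0.6381 + 358.0·0.7785 + 57.20·0.3257 = 347.2 kg (target 347.2 kg)
  Li2O: 78.22·0.07480 + 358.0·0.04550 = 22.14 kg (target 22.14 kg)
  Al2O3: 11.49·0.9960 + 78.22·0.2719 + 358.0·0.1659 = 92.10 kg (target 92.10 kg)
Glass-mass bookkeeping: batch Σ − ignition loss = 500.0 kg (oxide target masses add up to 500.0 kg; basis as stated: 500.0 kg — deltas are rounding alone).
Total batch = Σ batch = 504.9 kg; ignition loss, Σ(batch × LOI) = 4.908 kg; as yield: glass ÷ batch → 99.03%.

Batch per 500.0 kg frit:
  Feed A: 11.49 kg
  Raw B: 78.22 kg
  Stock C: 358.0 kg
  Stock D: 57.20 kg
Total batch = 504.9 kg; LOI loss = 4.908 kg; yield = 99.03%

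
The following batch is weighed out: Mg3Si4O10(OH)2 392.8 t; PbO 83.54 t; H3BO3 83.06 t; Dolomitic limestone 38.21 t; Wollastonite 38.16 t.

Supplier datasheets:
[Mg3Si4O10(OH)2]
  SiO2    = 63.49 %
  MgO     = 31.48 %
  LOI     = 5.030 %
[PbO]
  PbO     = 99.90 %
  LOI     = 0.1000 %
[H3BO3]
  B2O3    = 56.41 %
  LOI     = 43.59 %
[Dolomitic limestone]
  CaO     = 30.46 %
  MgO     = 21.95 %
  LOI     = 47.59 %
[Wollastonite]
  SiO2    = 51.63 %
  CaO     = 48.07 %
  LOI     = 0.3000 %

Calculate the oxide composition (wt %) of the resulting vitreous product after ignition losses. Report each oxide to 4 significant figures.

Glass mass = 561.4 t (batch 635.8 − LOI 74.35).
Composition: B2O3 8.346%, SiO2 47.93%, PbO 14.87%, CaO 5.340%, MgO 23.52%

All arithmetic carries full float precision at every stage. Mid-chain values are printed rounded to 4 significant figures at each printed step. Every reported result takes just one rounding; derived quantities (the totals, the yield, ignition loss, glass mass, five oxide percentages) are rebuilt in full precision using the weight values per 561.4 t of glass, exactly as shown in the problem or the answer.
Delivered oxide masses:
  B2O3: 83.06·0.5641 = 46.85 t
  SiO2: 392.8·0.6349 + 38.16·0.5163 = 269.1 t
  PbO: 83.54·0.9990 = 83.46 t
  CaO: 38.21·0.3046 + 38.16·0.4807 = 29.98 t
  MgO: 392.8·0.3148 + 38.21·0.2195 = 132.0 t
LOI: 392.8·0.05030 + 83.54·0.001000 + 83.06·0.4359 + 38.21·0.4759 + 38.16·0.003000 = 74.35 t
batch − LOI leaves glass = 635.8 − 74.35 = 561.4 t (matching Σ of the oxides)
percent by weight: oxide/glass ×100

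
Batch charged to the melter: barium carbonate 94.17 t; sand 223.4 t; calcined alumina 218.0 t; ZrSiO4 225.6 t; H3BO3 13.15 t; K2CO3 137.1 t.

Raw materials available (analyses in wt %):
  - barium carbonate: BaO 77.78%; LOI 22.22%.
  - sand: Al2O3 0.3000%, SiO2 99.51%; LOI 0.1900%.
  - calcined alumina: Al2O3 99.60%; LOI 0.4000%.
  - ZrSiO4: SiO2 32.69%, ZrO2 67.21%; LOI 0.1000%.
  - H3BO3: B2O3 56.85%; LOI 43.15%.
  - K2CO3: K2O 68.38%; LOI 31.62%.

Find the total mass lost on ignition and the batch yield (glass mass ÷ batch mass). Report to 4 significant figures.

LOI loss = 71.47 t; glass = 839.9 t; yield = 92.16%

Intermediates are shown rounded to 4 significant digits alongside each step. All arithmetic runs at full precision in every operation; each reported value is rounded once only; derived quantities are rebuilt from the weighed amounts at 839.9 t of glass at exact precision (net glass mass, yield, LOI, the totals, the six compositions) as written in the problem or the answer.
Per-material ignition loss:
  barium carbonate: 94.17 × 0.2222 = 20.92 t
  sand: 223.4 × 0.001900 = 0.4245 t
  calcined alumina: 218.0 × 0.004000 = 0.8720 t
  ZrSiO4: 225.6 × 0.001000 = 0.2256 t
  H3BO3: 13.15 × 0.4315 = 5.674 t
  K2CO3: 137.1 × 0.3162 = 43.35 t
Total LOI = 71.47 t
Glass = batch − LOI = 911.4 − 71.47 = 839.9 t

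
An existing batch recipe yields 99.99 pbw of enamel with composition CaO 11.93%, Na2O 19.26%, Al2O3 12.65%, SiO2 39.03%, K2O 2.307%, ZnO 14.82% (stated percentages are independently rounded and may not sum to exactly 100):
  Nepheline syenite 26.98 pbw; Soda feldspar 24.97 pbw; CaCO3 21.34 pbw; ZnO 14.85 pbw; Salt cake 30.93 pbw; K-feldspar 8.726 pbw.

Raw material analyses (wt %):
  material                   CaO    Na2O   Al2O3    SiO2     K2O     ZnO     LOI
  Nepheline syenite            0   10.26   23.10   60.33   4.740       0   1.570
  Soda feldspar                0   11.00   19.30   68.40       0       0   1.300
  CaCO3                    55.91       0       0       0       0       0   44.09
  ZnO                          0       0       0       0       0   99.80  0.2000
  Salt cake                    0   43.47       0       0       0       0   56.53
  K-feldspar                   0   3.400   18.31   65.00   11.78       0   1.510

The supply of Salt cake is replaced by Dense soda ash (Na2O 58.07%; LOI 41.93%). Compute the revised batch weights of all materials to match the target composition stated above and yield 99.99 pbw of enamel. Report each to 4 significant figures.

Revised batch per 99.99 pbw enamel:
  Nepheline syenite: 26.98 pbw
  Soda feldspar: 24.97 pbw
  CaCO3: 21.34 pbw
  ZnO: 14.85 pbw
  Dense soda ash: 23.16 pbw
  K-feldspar: 8.726 pbw
Total batch = 120.0 pbw; LOI loss = 20.03 pbw

Mid-chain values are displayed, rounded to four significant figures, on the page — each numeric step keeps full precision in all steps. Each reported number is rounded exactly once — the derived quantities are computed starting from the weights for 99.99 pbw of glass at full float precision (six oxide percentages, LOI, yield, totals, glass mass), exactly as printed in problem or answer.
Target masses of each oxide per 99.99 pbw enamel:
  CaO: 11.93% × 99.99 = 11.93 pbw
  Na2O: 19.26% × 99.99 = 19.26 pbw
  Al2O3: 12.65% × 99.99 = 12.65 pbw
  SiO2: 39.03% × 99.99 = 39.03 pbw
  K2O: 2.307% × 99.99 = 2.307 pbw
  ZnO: 14.82% × 99.99 = 14.82 pbw
Balance tally, oxide-wise, working from each reported weight, under the basis named above (each sum matches its target mass up to rounding of the answer):
  CaO: 21.34·0.5591 = 11.93 pbw (target 11.93 pbw)
  Na2O: 26.98·0.1026 + 24.97·0.1100 + 23.16·0.5807 + 8.726·0.03400 = 19.26 pbw (target 19.26 pbw)
  Al2O3: 26.98·0.2310 + 24.97·0.1930 + 8.726·0.1831 = 12.65 pbw (target 12.65 pbw)
  SiO2: 26.98·0.6033 + 24.97·0.6840 + 8.726·0.6500 = 39.03 pbw (target 39.03 pbw)
  K2O: 26.98·0.04740 + 8.726·0.1178 = 2.307 pbw (target 2.307 pbw)
  ZnO: 14.85·0.9980 = 14.82 pbw (target 14.82 pbw)
Mass balance on the glass: Σ batch − LOI loss = 100.0 pbw (per-oxide target masses sum to 99.99 pbw; with the basis standing at 99.99 pbw — gaps are rounding artifacts).
Batch grand total — Σ batch = 120.0 pbw; the LOI term Σ batch·LOI equals 20.03 pbw; glass ÷ batch gives a yield of 83.31%.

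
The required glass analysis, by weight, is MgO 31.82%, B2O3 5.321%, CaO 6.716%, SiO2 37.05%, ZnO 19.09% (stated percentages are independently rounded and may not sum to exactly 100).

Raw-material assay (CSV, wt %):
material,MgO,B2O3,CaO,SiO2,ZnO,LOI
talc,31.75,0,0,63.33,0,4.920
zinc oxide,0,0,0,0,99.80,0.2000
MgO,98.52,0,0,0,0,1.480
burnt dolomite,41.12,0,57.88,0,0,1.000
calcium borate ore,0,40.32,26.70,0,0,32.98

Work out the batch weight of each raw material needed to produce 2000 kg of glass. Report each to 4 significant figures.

Rounding to 4 significant figures governs every mid-chain value as displayed; every computation maintains full precision in every operation — exactly one rounding goes into each reported result — all derived quantities, which include net glass mass, totals, LOI, five oxide percentages, the yield, are rebuilt in full precision, precisely as stated by problem or answer, starting from the weights on 2000 kg of glass.
The oxide mass targets at 2000 kg glass:
  MgO: 31.82% × 2000 = 636.4 kg
  B2O3: 5.321% × 2000 = 106.4 kg
  CaO: 6.716% × 2000 = 134.3 kg
  SiO2: 37.05% × 2000 = 741.0 kg
  ZnO: 19.09% × 2000 = 381.8 kg
Sums-versus-targets review from the weights as reported, relative to the basis at hand (oxide sums agree with the targets once rounding is allowed for):
  MgO: 1170·0.3175 + 222.8·0.9852 + 110.3·0.4112 = 636.3 kg (target 636.4 kg)
  B2O3: 263.9·0.4032 = 106.4 kg (target 106.4 kg)
  CaO: 110.3·0.5788 + 263.9·0.2670 = 134.3 kg (target 134.3 kg)
  SiO2: 1170·0.6333 = 741.0 kg (target 741.0 kg)
  ZnO: 382.6·0.9980 = 381.8 kg (target 381.8 kg)
Glass-mass bookkeeping: whole batch net of LOI = 2000 kg (oxide target masses add up to 2000 kg; versus the stated basis of 2000 kg — differing by rounding only).
Summing the batch: Σ batch = 2150 kg; ignition loss, Σ(batch × LOI) = 149.8 kg; yield, glass over the total, = 93.03%.

Batch per 2000 kg glass:
  talc: 1170 kg
  zinc oxide: 382.6 kg
  MgO: 222.8 kg
  burnt dolomite: 110.3 kg
  calcium borate ore: 263.9 kg
Total batch = 2150 kg; LOI loss = 149.8 kg; yield = 93.03%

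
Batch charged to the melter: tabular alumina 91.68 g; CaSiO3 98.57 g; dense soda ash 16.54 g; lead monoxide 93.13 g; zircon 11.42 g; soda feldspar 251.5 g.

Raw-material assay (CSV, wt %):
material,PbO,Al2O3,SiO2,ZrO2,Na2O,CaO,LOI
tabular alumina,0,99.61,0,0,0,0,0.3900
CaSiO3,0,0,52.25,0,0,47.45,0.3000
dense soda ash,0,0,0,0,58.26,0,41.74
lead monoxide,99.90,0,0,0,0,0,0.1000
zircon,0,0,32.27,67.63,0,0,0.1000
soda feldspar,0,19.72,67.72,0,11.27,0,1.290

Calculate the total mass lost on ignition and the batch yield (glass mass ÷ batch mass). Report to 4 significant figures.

LOI loss = 10.91 g; glass = 551.9 g; yield = 98.06%

Working values are printed, rounded to 4 significant figures, at each printed step — the whole derivation keeps full float precision at every stage; every reported figure receives exactly one rounding; derived quantities, including the six compositions, LOI, the yield, net glass mass, totals, are recomputed from the batch weights on 551.9 g of glass at exact precision as they appear in the problem or the answer.
Each material's LOI contribution:
  tabular alumina: 91.68 × 0.003900 = 0.3576 g
  CaSiO3: 98.57 × 0.003000 = 0.2957 g
  dense soda ash: 16.54 × 0.4174 = 6.904 g
  lead monoxide: 93.13 × 0.001000 = 0.09313 g
  zircon: 11.42 × 0.001000 = 0.01142 g
  soda feldspar: 251.5 × 0.01290 = 3.244 g
Total LOI = 10.91 g
Glass = batch − LOI = 562.8 − 10.91 = 551.9 g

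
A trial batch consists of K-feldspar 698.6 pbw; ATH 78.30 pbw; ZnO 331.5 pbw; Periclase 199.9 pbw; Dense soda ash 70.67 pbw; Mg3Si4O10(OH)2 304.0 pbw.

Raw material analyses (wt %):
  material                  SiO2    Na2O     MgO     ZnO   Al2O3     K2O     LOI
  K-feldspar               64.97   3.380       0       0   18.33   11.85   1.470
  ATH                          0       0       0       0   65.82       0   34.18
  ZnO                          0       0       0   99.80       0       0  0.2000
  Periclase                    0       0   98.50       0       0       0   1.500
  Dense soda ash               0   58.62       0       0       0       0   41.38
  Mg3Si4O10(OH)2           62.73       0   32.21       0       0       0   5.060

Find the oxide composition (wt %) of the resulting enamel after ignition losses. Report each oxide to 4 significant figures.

Glass mass = 1598 pbw (batch 1683 − LOI 85.32).
Composition: SiO2 40.35%, Na2O 4.071%, MgO 18.45%, ZnO 20.71%, Al2O3 11.24%, K2O 5.182%

Values along the way are shown rounded off to 4 significant figures when written out. The whole derivation maintains full precision through the solve; exactly one rounding goes into each reported figure. All derived quantities are recomputed starting from the weights on 1598 pbw of glass in full float precision (six oxide percentages, ignition loss, totals, the yield, net glass mass), as quoted within problem or answer.
Per-oxide mass from batch:
  SiO2: 698.6·0.6497 + 304.0·0.6273 = 644.6 pbw
  Na2O: 698.6·0.03380 + 70.67·0.5862 = 65.04 pbw
  MgO: 199.9·0.9850 + 304.0·0.3221 = 294.8 pbw
  ZnO: 331.5·0.9980 = 330.8 pbw
  Al2O3: 698.6·0.1833 + 78.30·0.6582 = 179.6 pbw
  K2O: 698.6·0.1185 = 82.78 pbw
LOI: 698.6·0.01470 + 78.30·0.3418 + 331.5·0.002000 + 199.9·0.01500 + 70.67·0.4138 + 304.0·0.05060 = 85.32 pbw
batch − LOI leaves glass = 1683 − 85.32 = 1598 pbw (= the summed oxide contributions)
wt %: oxide over glass, times 100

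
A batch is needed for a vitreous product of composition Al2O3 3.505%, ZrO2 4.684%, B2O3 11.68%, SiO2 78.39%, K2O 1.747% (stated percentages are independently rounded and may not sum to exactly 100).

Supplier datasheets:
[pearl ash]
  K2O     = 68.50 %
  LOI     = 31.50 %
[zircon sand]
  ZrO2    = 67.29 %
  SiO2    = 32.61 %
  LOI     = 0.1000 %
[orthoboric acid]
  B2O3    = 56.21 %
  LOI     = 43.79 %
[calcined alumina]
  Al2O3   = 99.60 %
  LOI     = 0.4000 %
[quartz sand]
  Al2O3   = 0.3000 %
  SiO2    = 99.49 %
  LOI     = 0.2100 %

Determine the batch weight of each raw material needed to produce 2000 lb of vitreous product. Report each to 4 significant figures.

Batch per 2000 lb vitreous product:
  pearl ash: 51.01 lb
  zircon sand: 139.2 lb
  orthoboric acid: 415.6 lb
  calcined alumina: 65.77 lb
  quartz sand: 1530 lb
Total batch = 2202 lb; LOI loss = 201.7 lb; yield = 90.84%

Every computation carries full precision end to end — in-progress results are displayed rounded off to 4 significant figures within the worked lines — each reported result takes exactly one rounding. Derived quantities are computed from the batch weights per 2000 lb of glass in full precision (the yield, the totals, ignition loss, the five compositions, net glass mass) as quoted within either problem or answer.
Oxide-by-oxide targets in 2000 lb vitreous product:
  Al2O3: 3.505% × 2000 = 70.10 lb
  ZrO2: 4.684% × 2000 = 93.68 lb
  B2O3: 11.68% × 2000 = 233.6 lb
  SiO2: 78.39% × 2000 = 1568 lb
  K2O: 1.747% × 2000 = 34.94 lb
Mass-balance tally per oxide given the weights on record, at the basis given (every target is met by its sum given rounding of the digits):
  Al2O3: 65.77·0.9960 + 1530·0.003000 = 70.10 lb (target 70.10 lb)
  ZrO2: 139.2·0.6729 = 93.67 lb (target 93.68 lb)
  B2O3: 415.6·0.5621 = 233.6 lb (target 233.6 lb)
  SiO2: 139.2·0.3261 + 1530·0.9949 = 1568 lb (target 1568 lb)
  K2O: 51.01·0.6850 = 34.94 lb (target 34.94 lb)
Consistency of the glass mass: total batch − LOI = 2000 lb (summing oxide targets gives 2000 lb; against the stated basis, 2000 lb — any gap is answer rounding).
Total batch = Σ batch = 2202 lb; LOI removed, Σ of batch·LOI: 201.7 lb; the yield ratio, glass ÷ batch: 90.84%.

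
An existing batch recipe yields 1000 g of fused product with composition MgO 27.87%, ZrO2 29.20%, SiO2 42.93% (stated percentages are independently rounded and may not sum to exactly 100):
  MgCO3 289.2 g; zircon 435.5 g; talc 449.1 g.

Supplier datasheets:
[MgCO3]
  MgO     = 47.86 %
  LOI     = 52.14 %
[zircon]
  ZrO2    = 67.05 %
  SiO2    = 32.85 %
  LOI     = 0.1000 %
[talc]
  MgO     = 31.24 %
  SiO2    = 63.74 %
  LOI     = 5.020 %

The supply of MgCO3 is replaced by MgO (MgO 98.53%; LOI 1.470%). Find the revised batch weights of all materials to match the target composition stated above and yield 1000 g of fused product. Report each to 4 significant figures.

Revised batch per 1000 g fused product:
  MgO: 140.5 g
  zircon: 435.5 g
  talc: 449.1 g
Total batch = 1025 g; LOI loss = 25.05 g

Every computation holds full precision at all times — intermediates appear rounded to four significant digits on the page — every reported number is rounded a single time; the derived quantities are rebuilt from the batch weights on 1000 g of glass in full precision (glass mass, yield, three oxide percentages, totals, LOI) as they appear in problem or answer.
Target masses of each oxide per 1000 g fused product:
  MgO: 27.87% × 1000 = 278.7 g
  ZrO2: 29.20% × 1000 = 292.0 g
  SiO2: 42.93% × 1000 = 429.3 g
Checking each oxide sum working from each reported weight, versus the basis set out (oxide sums agree with the targets net of answer rounding effects):
  MgO: 140.5·0.9853 + 449.1·0.3124 = 278.7 g (target 278.7 g)
  ZrO2: 435.5·0.6705 = 292.0 g (target 292.0 g)
  SiO2: 435.5·0.3285 + 449.1·0.6374 = 429.3 g (target 429.3 g)
Glass-mass closure: total charge less LOI = 1000 g (targets for the oxides total 1000 g; against the stated basis, 1000 g — differing by rounding only).
Adding the batch up: Σ batch = 1025 g; the LOI term Σ batch·LOI equals 25.05 g; yield = glass ÷ total batch = 97.56%.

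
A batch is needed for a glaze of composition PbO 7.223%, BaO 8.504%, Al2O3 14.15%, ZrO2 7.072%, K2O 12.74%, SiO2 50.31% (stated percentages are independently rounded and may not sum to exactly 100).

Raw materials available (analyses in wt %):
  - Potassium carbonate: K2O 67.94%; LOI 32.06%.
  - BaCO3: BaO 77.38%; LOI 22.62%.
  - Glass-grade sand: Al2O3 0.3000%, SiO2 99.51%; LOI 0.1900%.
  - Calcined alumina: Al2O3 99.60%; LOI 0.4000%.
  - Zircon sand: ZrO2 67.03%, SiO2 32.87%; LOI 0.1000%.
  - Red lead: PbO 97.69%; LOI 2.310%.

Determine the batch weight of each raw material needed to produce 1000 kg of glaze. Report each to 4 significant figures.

The working math carries full float precision from first step to last — intermediates are shown with 4-significant-figure rounding in the printout; a single rounding completes every reported figure — the derived quantities (yield, net glass mass, the totals, the six compositions, ignition loss) are computed starting from the weights at 1000 kg of glass at full float precision as quoted within question or answer.
Target oxide masses per 1000 kg glaze:
  PbO: 7.223% × 1000 = 72.23 kg
  BaO: 8.504% × 1000 = 85.04 kg
  Al2O3: 14.15% × 1000 = 141.5 kg
  ZrO2: 7.072% × 1000 = 70.72 kg
  K2O: 12.74% × 1000 = 127.4 kg
  SiO2: 50.31% × 1000 = 503.1 kg
Checking each oxide sum from the weights as reported, under the basis named above (sum by sum, the targets are met up to rounding of the answer):
  PbO: 73.94·0.9769 = 72.23 kg (target 72.23 kg)
  BaO: 109.9·0.7738 = 85.04 kg (target 85.04 kg)
  Al2O3: 470.7·0.003000 + 140.7·0.9960 = 141.5 kg (target 141.5 kg)
  ZrO2: 105.5·0.6703 = 70.72 kg (target 70.72 kg)
  K2O: 187.5·0.6794 = 127.4 kg (target 127.4 kg)
  SiO2: 470.7·0.9951 + 105.5·0.3287 = 503.1 kg (target 503.1 kg)
Glass mass check: the batch minus its LOI: 1000 kg (the Σ of target masses is 1000 kg; stated basis 1000 kg — rounding explains the deltas).
Total batch = Σ batch = 1088 kg; LOI loss = Σ batch·LOI = 88.24 kg; the yield ratio, glass ÷ batch: 91.89%.

Batch per 1000 kg glaze:
  Potassium carbonate: 187.5 kg
  BaCO3: 109.9 kg
  Glass-grade sand: 470.7 kg
  Calcined alumina: 140.7 kg
  Zircon sand: 105.5 kg
  Red lead: 73.94 kg
Total batch = 1088 kg; LOI loss = 88.24 kg; yield = 91.89%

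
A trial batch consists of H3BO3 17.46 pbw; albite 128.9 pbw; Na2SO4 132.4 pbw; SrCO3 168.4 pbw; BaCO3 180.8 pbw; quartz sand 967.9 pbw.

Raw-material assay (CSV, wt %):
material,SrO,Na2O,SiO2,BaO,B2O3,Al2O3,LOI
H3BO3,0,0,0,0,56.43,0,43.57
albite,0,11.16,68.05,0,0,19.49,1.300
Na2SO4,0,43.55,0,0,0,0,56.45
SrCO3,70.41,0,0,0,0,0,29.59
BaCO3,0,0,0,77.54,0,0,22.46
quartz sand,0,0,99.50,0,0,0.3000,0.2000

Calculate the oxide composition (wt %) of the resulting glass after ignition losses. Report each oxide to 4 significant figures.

The working math runs at exact precision at each step — intermediates appear, rounded to four significant digits, on the page — each reported figure includes exactly one rounding; derived quantities (totals, the yield, LOI, net glass mass, the six compositions) are rebuilt from the weighed amounts for 1419 pbw of glass in full float precision, as quoted within the question or the answer.
Mass of each oxide from the mix:
  SrO: 168.4·0.7041 = 118.6 pbw
  Na2O: 128.9·0.1116 + 132.4·0.4355 = 72.05 pbw
  SiO2: 128.9·0.6805 + 967.9·0.9950 = 1051 pbw
  BaO: 180.8·0.7754 = 140.2 pbw
  B2O3: 17.46·0.5643 = 9.853 pbw
  Al2O3: 128.9·0.1949 + 967.9·0.003000 = 28.03 pbw
LOI: 17.46·0.4357 + 128.9·0.01300 + 132.4·0.5645 + 168.4·0.2959 + 180.8·0.2246 + 967.9·0.002000 = 176.4 pbw
Glass mass = batch − LOI = 1596 − 176.4 = 1419 pbw (consistent with Σ oxide mass)
wt % = oxide mass / glass mass × 100

Glass mass = 1419 pbw (batch 1596 − LOI 176.4).
Composition: SrO 8.353%, Na2O 5.076%, SiO2 74.03%, BaO 9.876%, B2O3 0.6941%, Al2O3 1.974%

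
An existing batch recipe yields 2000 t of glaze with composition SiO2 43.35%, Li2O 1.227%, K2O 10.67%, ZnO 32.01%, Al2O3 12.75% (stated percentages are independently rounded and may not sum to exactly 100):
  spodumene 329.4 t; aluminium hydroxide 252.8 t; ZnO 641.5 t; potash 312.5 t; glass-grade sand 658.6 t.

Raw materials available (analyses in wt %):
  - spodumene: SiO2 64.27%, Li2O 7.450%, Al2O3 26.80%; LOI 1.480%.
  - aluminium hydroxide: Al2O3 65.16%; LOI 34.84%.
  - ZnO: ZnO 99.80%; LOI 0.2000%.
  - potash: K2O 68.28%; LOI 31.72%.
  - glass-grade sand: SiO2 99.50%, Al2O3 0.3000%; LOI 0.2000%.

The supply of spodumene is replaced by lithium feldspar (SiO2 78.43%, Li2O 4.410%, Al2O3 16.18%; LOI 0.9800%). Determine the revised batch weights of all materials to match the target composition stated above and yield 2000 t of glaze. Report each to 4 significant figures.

In-progress results are displayed, with 4-significant-digit rounding, in the working. Each numeric step runs at full precision from first step to last; each reported value takes a single rounding — all derived quantities, including the yield, the five compositions, LOI, net glass mass, totals, are carried from the weighed amounts per 2000 t of glass at full float precision precisely as stated by question or answer.
Target masses of each oxide per 2000 t glaze:
  SiO2: 43.35% × 2000 = 867.0 t
  Li2O: 1.227% × 2000 = 24.54 t
  K2O: 10.67% × 2000 = 213.4 t
  ZnO: 32.01% × 2000 = 640.2 t
  Al2O3: 12.75% × 2000 = 255.0 t
Sums-versus-targets review with the batch weights as given, at the basis given (sums match the target masses modulo rounding of the values):
  SiO2: 556.5·0.7843 + 432.7·0.9950 = 867.0 t (target 867.0 t)
  Li2O: 556.5·0.04410 = 24.54 t (target 24.54 t)
  K2O: 312.5·0.6828 = 213.4 t (target 213.4 t)
  ZnO: 641.5·0.9980 = 640.2 t (target 640.2 t)
  Al2O3: 556.5·0.1618 + 251.2·0.6516 + 432.7·0.003000 = 255.0 t (target 255.0 t)
Glass-mass bookkeeping: total charge less LOI = 2000 t (oxide target masses add up to 2000 t; the stated basis being 2000 t — rounding explains the deltas).
Whole-batch sum: Σ batch = 2194 t; LOI removed, Σ of batch·LOI: 194.2 t; the yield ratio, glass ÷ batch: 91.15%.

Revised batch per 2000 t glaze:
  lithium feldspar: 556.5 t
  aluminium hydroxide: 251.2 t
  ZnO: 641.5 t
  potash: 312.5 t
  glass-grade sand: 432.7 t
Total batch = 2194 t; LOI loss = 194.2 t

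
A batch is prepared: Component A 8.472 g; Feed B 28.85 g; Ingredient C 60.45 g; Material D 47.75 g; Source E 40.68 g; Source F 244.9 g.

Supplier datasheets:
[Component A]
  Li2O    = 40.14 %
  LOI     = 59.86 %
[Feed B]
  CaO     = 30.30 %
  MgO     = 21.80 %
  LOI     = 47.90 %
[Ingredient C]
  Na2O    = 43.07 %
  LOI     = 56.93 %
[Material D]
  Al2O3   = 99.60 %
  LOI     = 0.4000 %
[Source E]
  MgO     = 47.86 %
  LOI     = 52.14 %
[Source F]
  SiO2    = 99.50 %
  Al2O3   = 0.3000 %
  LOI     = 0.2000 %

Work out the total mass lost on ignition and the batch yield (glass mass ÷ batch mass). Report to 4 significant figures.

LOI loss = 75.20 g; glass = 355.9 g; yield = 82.56%

Working values are printed rounded to four significant figures between the steps — exact precision is carried from first step to last; every reported value carries a single rounding; the derived quantities are computed at full precision (six oxide percentages, totals, the yield, net glass mass, ignition loss) starting from the weights for 355.9 g of glass precisely as stated by the question or the answer.
Material-by-material LOI:
  Component A: 8.472 × 0.5986 = 5.071 g
  Feed B: 28.85 × 0.4790 = 13.82 g
  Ingredient C: 60.45 × 0.5693 = 34.41 g
  Material D: 47.75 × 0.004000 = 0.1910 g
  Source E: 40.68 × 0.5214 = 21.21 g
  Source F: 244.9 × 0.002000 = 0.4898 g
Total LOI = 75.20 g
Glass = batch − LOI = 431.1 − 75.20 = 355.9 g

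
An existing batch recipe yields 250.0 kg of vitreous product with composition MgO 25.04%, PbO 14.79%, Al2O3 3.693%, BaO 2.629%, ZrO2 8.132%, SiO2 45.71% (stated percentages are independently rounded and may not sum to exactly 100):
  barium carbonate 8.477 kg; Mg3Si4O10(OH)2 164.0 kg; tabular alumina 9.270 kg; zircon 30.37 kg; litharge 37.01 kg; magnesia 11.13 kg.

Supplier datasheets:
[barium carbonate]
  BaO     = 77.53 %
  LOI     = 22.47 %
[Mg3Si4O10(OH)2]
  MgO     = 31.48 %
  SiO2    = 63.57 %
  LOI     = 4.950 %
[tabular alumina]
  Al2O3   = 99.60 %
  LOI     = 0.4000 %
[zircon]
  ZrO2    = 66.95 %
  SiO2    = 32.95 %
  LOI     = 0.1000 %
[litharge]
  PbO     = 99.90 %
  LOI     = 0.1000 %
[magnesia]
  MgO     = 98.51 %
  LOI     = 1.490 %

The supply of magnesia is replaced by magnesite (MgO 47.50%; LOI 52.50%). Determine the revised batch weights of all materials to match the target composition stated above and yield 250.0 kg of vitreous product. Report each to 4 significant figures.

All arithmetic runs at exact precision through the solve — values along the way are printed, with 4-significant-figure rounding, when written out — every reported figure is rounded just once; derived quantities, which include totals, net glass mass, the yield, the six compositions, ignition loss, are recomputed at full float precision, exactly as shown in either problem or answer, starting from the weights per 250.0 kg of glass.
Oxide-by-oxide targets in 250.0 kg vitreous product:
  MgO: 25.04% × 250.0 = 62.60 kg
  PbO: 14.79% × 250.0 = 36.98 kg
  Al2O3: 3.693% × 250.0 = 9.232 kg
  BaO: 2.629% × 250.0 = 6.572 kg
  ZrO2: 8.132% × 250.0 = 20.33 kg
  SiO2: 45.71% × 250.0 = 114.3 kg
A balance pass over the oxides, working from each reported weight, relative to the basis at hand (target by target, the sums agree modulo rounding of the values):
  MgO: 164.0·0.3148 + 23.09·0.4750 = 62.59 kg (target 62.60 kg)
  PbO: 37.01·0.9990 = 36.97 kg (target 36.98 kg)
  Al2O3: 9.270·0.9960 = 9.233 kg (target 9.232 kg)
  BaO: 8.477·0.7753 = 6.572 kg (target 6.572 kg)
  ZrO2: 30.37·0.6695 = 20.33 kg (target 20.33 kg)
  SiO2: 164.0·0.6357 + 30.37·0.3295 = 114.3 kg (target 114.3 kg)
Glass mass check: total charge less LOI = 250.0 kg (summing oxide targets gives 250.0 kg; basis as stated: 250.0 kg — gaps are rounding artifacts).
Total batch = Σ batch = 272.2 kg; LOI loss = Σ batch·LOI = 22.25 kg; yield, glass over the total, = 91.83%.

Revised batch per 250.0 kg vitreous product:
  barium carbonate: 8.477 kg
  Mg3Si4O10(OH)2: 164.0 kg
  tabular alumina: 9.270 kg
  zircon: 30.37 kg
  litharge: 37.01 kg
  magnesite: 23.09 kg
Total batch = 272.2 kg; LOI loss = 22.25 kg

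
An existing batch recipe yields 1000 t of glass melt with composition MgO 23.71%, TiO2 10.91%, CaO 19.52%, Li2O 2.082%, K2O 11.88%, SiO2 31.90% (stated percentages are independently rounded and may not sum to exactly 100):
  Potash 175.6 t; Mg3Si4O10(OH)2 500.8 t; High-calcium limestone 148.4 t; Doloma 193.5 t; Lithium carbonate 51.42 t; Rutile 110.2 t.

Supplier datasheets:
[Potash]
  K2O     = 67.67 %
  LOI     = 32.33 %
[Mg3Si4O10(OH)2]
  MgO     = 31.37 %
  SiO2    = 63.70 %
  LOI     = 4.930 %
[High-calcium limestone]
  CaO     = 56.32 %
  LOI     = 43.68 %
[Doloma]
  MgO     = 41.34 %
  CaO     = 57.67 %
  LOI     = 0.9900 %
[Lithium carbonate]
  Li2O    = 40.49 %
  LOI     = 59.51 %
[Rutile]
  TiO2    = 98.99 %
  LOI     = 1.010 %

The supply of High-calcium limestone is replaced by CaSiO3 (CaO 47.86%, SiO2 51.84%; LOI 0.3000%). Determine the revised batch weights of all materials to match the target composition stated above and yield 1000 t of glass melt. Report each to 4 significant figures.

All internal work keeps full precision at every stage. Intermediates are displayed (rounded to four significant figures) on the page. Each reported value sees exactly one rounding. All derived quantities are carried at full precision (net glass mass, ignition loss, the yield, totals, six oxide percentages) using the weight values per 1000 t of glass as written in the problem or answer text.
Target masses of each oxide per 1000 t glass melt:
  MgO: 23.71% × 1000 = 237.1 t
  TiO2: 10.91% × 1000 = 109.1 t
  CaO: 19.52% × 1000 = 195.2 t
  Li2O: 2.082% × 1000 = 20.82 t
  K2O: 11.88% × 1000 = 118.8 t
  SiO2: 31.90% × 1000 = 319.0 t
Checking each oxide sum using the reported weights, relative to the basis at hand (each sum matches its target mass up to rounding of the answer):
  MgO: 419.3·0.3137 + 255.4·0.4134 = 237.1 t (target 237.1 t)
  TiO2: 110.2·0.9899 = 109.1 t (target 109.1 t)
  CaO: 100.1·0.4786 + 255.4·0.5767 = 195.2 t (target 195.2 t)
  Li2O: 51.42·0.4049 = 20.82 t (target 20.82 t)
  K2O: 175.6·0.6767 = 118.8 t (target 118.8 t)
  SiO2: 419.3·0.6370 + 100.1·0.5184 = 319.0 t (target 319.0 t)
Glass-mass bookkeeping: batch total minus LOI = 1000 t (targets for the oxides total 1000 t; versus the stated basis of 1000 t — gaps are rounding artifacts).
Batch grand total — Σ batch = 1112 t; the LOI term Σ batch·LOI equals 112.0 t; yield = glass ÷ total batch = 89.93%.

Revised batch per 1000 t glass melt:
  Potash: 175.6 t
  Mg3Si4O10(OH)2: 419.3 t
  CaSiO3: 100.1 t
  Doloma: 255.4 t
  Lithium carbonate: 51.42 t
  Rutile: 110.2 t
Total batch = 1112 t; LOI loss = 112.0 t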